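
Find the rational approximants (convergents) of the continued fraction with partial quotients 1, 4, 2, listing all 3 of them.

1/1, 5/4, 11/9

Using the convergent recurrence p_i = a_i*p_{i-1} + p_{i-2}, q_i = a_i*q_{i-1} + q_{i-2} with p_{-2}=0, p_{-1}=1, q_{-2}=1, q_{-1}=0:
  i=0: a_0=1, p_0 = 1*1 + 0 = 1, q_0 = 1*0 + 1 = 1.
  i=1: a_1=4, p_1 = 4*1 + 1 = 5, q_1 = 4*1 + 0 = 4.
  i=2: a_2=2, p_2 = 2*5 + 1 = 11, q_2 = 2*4 + 1 = 9.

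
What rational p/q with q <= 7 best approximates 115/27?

Expand x = 115/27 as a continued fraction with the Euclidean algorithm:
  115 = 4*27 + 7, so a_0 = 4.
  27 = 3*7 + 6, so a_1 = 3.
  7 = 1*6 + 1, so a_2 = 1.
  6 = 6*1 + 0, so a_3 = 6.
so x = [4; 3, 1, 6].
Convergents (p_i = a_i*p_{i-1} + p_{i-2}, q_i = a_i*q_{i-1} + q_{i-2} with p_{-2}=0, p_{-1}=1, q_{-2}=1, q_{-1}=0), until the denominator exceeds 7:
  i=0: a_0=4, p_0 = 4*1 + 0 = 4, q_0 = 4*0 + 1 = 1.
  i=1: a_1=3, p_1 = 3*4 + 1 = 13, q_1 = 3*1 + 0 = 3.
  i=2: a_2=1, p_2 = 1*13 + 4 = 17, q_2 = 1*3 + 1 = 4.
  i=3: a_3=6, p_3 = 6*17 + 13 = 115, q_3 = 6*4 + 3 = 27.
q_3 = 27 > 7, so the last convergent with denominator <= 7 is p_2/q_2 = 17/4.
The closest fraction with denominator <= 7 is either p_2/q_2 or the intermediate fraction (k*p_2 + p_1)/(k*q_2 + q_1) with the largest k >= 1 whose denominator stays <= 7; these approach x as k grows, and every other convergent or intermediate fraction in range is farther away.
Largest k: floor((7 - q_1)/q_2) = floor((7 - 3)/4) = 1.
That gives (1*17 + 13)/(1*4 + 3) = 30/7.
Compare the errors: |x - 17/4| = |115*4 - 17*27|/(27*4) = 1/108, and |x - 30/7| = |115*7 - 30*27|/(27*7) = 5/189.
Cross-multiplying, 1*189 = 189 < 540 = 5*108, so 1/108 is smaller: the convergent 17/4 is closer to x than 30/7.

17/4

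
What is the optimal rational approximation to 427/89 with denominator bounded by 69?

331/69

Expand x = 427/89 as a continued fraction with the Euclidean algorithm:
  427 = 4*89 + 71, so a_0 = 4.
  89 = 1*71 + 18, so a_1 = 1.
  71 = 3*18 + 17, so a_2 = 3.
  18 = 1*17 + 1, so a_3 = 1.
  17 = 17*1 + 0, so a_4 = 17.
so x = [4; 1, 3, 1, 17].
Convergents (p_i = a_i*p_{i-1} + p_{i-2}, q_i = a_i*q_{i-1} + q_{i-2} with p_{-2}=0, p_{-1}=1, q_{-2}=1, q_{-1}=0), until the denominator exceeds 69:
  i=0: a_0=4, p_0 = 4*1 + 0 = 4, q_0 = 4*0 + 1 = 1.
  i=1: a_1=1, p_1 = 1*4 + 1 = 5, q_1 = 1*1 + 0 = 1.
  i=2: a_2=3, p_2 = 3*5 + 4 = 19, q_2 = 3*1 + 1 = 4.
  i=3: a_3=1, p_3 = 1*19 + 5 = 24, q_3 = 1*4 + 1 = 5.
  i=4: a_4=17, p_4 = 17*24 + 19 = 427, q_4 = 17*5 + 4 = 89.
q_4 = 89 > 69, so the last convergent with denominator <= 69 is p_3/q_3 = 24/5.
The closest fraction with denominator <= 69 is either p_3/q_3 or the intermediate fraction (k*p_3 + p_2)/(k*q_3 + q_2) with the largest k >= 1 whose denominator stays <= 69; these approach x as k grows, and every other convergent or intermediate fraction in range is farther away.
Largest k: floor((69 - q_2)/q_3) = floor((69 - 4)/5) = 13.
That gives (13*24 + 19)/(13*5 + 4) = 331/69.
Compare the errors: |x - 24/5| = |427*5 - 24*89|/(89*5) = 1/445, and |x - 331/69| = |427*69 - 331*89|/(89*69) = 4/6141.
Cross-multiplying, 4*445 = 1780 < 6141 = 1*6141, so 4/6141 is smaller: the intermediate fraction 331/69 is closer to x than 24/5.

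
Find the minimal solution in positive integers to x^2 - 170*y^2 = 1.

First expand sqrt(170) as a continued fraction. With x_i = (sqrt(170) + m_i)/d_i and (m_0, d_0) = (0, 1): a_0 = floor(sqrt(170)) = 13, since 13^2 = 169 <= 170 < 196 = 14^2.
Iterate m_{i+1} = d_i*a_i - m_i, d_{i+1} = (170 - m_{i+1}^2)/d_i, a_{i+1} = floor((a_0 + m_{i+1})/d_{i+1}):
  m_1 = 1*13 - 0 = 13, d_1 = (170 - 13^2)/1 = 1/1 = 1, a_1 = floor((13 + 13)/1) = 26.
  m_2 = 1*26 - 13 = 13, d_2 = (170 - 13^2)/1 = 1/1 = 1: (m_2, d_2) = (m_1, d_1) = (13, 1), so from here the quotient a_1 repeats; the period length is 1.
So sqrt(170) = [13; (26)] with period length k = 1.
k is odd, so (p_{k-1}, q_{k-1}) only solves x^2 - 170y^2 = -1 and the fundamental solution of x^2 - 170y^2 = 1 is (p_{2k-1}, q_{2k-1}) = (p_1, q_1); compute convergents through index 1, running through the period twice.
Convergents (p_i = a_i*p_{i-1} + p_{i-2}, q_i = a_i*q_{i-1} + q_{i-2} with p_{-2}=0, p_{-1}=1, q_{-2}=1, q_{-1}=0):
  i=0: a_0=13, p_0 = 13*1 + 0 = 13, q_0 = 13*0 + 1 = 1.
  i=1: a_1=26, p_1 = 26*13 + 1 = 339, q_1 = 26*1 + 0 = 26.
Indeed p_0^2 - 170*q_0^2 = 169 - 170 = -1, not +1.
Check: 339^2 - 170*26^2 = 114921 - 114920 = 1, so (x, y) = (339, 26) solves the equation, and by the theorem it is the least positive solution.

(x, y) = (339, 26)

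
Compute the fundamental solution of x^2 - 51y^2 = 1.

First expand sqrt(51) as a continued fraction. With x_i = (sqrt(51) + m_i)/d_i and (m_0, d_0) = (0, 1): a_0 = floor(sqrt(51)) = 7, since 7^2 = 49 <= 51 < 64 = 8^2.
Iterate m_{i+1} = d_i*a_i - m_i, d_{i+1} = (51 - m_{i+1}^2)/d_i, a_{i+1} = floor((a_0 + m_{i+1})/d_{i+1}):
  m_1 = 1*7 - 0 = 7, d_1 = (51 - 7^2)/1 = 2/1 = 2, a_1 = floor((7 + 7)/2) = 7.
  m_2 = 2*7 - 7 = 7, d_2 = (51 - 7^2)/2 = 2/2 = 1, a_2 = floor((7 + 7)/1) = 14.
  m_3 = 1*14 - 7 = 7, d_3 = (51 - 7^2)/1 = 2/1 = 2: (m_3, d_3) = (m_1, d_1) = (7, 2), so from here the quotients repeat a_1, a_2; the period length is 2.
So sqrt(51) = [7; (7, 14)] with period length k = 2.
k is even, so the fundamental solution of x^2 - 51y^2 = 1 is (p_{k-1}, q_{k-1}) = (p_1, q_1); compute convergents through index 1.
Convergents (p_i = a_i*p_{i-1} + p_{i-2}, q_i = a_i*q_{i-1} + q_{i-2} with p_{-2}=0, p_{-1}=1, q_{-2}=1, q_{-1}=0):
  i=0: a_0=7, p_0 = 7*1 + 0 = 7, q_0 = 7*0 + 1 = 1.
  i=1: a_1=7, p_1 = 7*7 + 1 = 50, q_1 = 7*1 + 0 = 7.
Check: 50^2 - 51*7^2 = 2500 - 2499 = 1, so (x, y) = (50, 7) solves the equation, and by the theorem it is the least positive solution.

(x, y) = (50, 7)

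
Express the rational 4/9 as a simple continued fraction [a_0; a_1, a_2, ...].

Run the Euclidean algorithm on 4 and 9; the successive quotients are the partial quotients a_0, a_1, ... (each step inverts the fractional part left over by the previous one):
  4 = 0*9 + 4, so a_0 = 0.
  9 = 2*4 + 1, so a_1 = 2.
  4 = 4*1 + 0, so a_2 = 4.
The remainder reaches 0 after 3 divisions, so the expansion has 3 partial quotients, read off in order.

[0; 2, 4]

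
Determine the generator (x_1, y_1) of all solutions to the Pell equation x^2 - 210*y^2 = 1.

First expand sqrt(210) as a continued fraction. With x_i = (sqrt(210) + m_i)/d_i and (m_0, d_0) = (0, 1): a_0 = floor(sqrt(210)) = 14, since 14^2 = 196 <= 210 < 225 = 15^2.
Iterate m_{i+1} = d_i*a_i - m_i, d_{i+1} = (210 - m_{i+1}^2)/d_i, a_{i+1} = floor((a_0 + m_{i+1})/d_{i+1}):
  m_1 = 1*14 - 0 = 14, d_1 = (210 - 14^2)/1 = 14/1 = 14, a_1 = floor((14 + 14)/14) = 2.
  m_2 = 14*2 - 14 = 14, d_2 = (210 - 14^2)/14 = 14/14 = 1, a_2 = floor((14 + 14)/1) = 28.
  m_3 = 1*28 - 14 = 14, d_3 = (210 - 14^2)/1 = 14/1 = 14: (m_3, d_3) = (m_1, d_1) = (14, 14), so from here the quotients repeat a_1, a_2; the period length is 2.
So sqrt(210) = [14; (2, 28)] with period length k = 2.
k is even, so the fundamental solution of x^2 - 210y^2 = 1 is (p_{k-1}, q_{k-1}) = (p_1, q_1); compute convergents through index 1.
Convergents (p_i = a_i*p_{i-1} + p_{i-2}, q_i = a_i*q_{i-1} + q_{i-2} with p_{-2}=0, p_{-1}=1, q_{-2}=1, q_{-1}=0):
  i=0: a_0=14, p_0 = 14*1 + 0 = 14, q_0 = 14*0 + 1 = 1.
  i=1: a_1=2, p_1 = 2*14 + 1 = 29, q_1 = 2*1 + 0 = 2.
Check: 29^2 - 210*2^2 = 841 - 840 = 1, so (x, y) = (29, 2) solves the equation, and by the theorem it is the least positive solution.

(x, y) = (29, 2)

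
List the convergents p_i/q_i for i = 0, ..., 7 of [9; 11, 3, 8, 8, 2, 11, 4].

Using the convergent recurrence p_i = a_i*p_{i-1} + p_{i-2}, q_i = a_i*q_{i-1} + q_{i-2} with p_{-2}=0, p_{-1}=1, q_{-2}=1, q_{-1}=0:
  i=0: a_0=9, p_0 = 9*1 + 0 = 9, q_0 = 9*0 + 1 = 1.
  i=1: a_1=11, p_1 = 11*9 + 1 = 100, q_1 = 11*1 + 0 = 11.
  i=2: a_2=3, p_2 = 3*100 + 9 = 309, q_2 = 3*11 + 1 = 34.
  i=3: a_3=8, p_3 = 8*309 + 100 = 2572, q_3 = 8*34 + 11 = 283.
  i=4: a_4=8, p_4 = 8*2572 + 309 = 20885, q_4 = 8*283 + 34 = 2298.
  i=5: a_5=2, p_5 = 2*20885 + 2572 = 44342, q_5 = 2*2298 + 283 = 4879.
  i=6: a_6=11, p_6 = 11*44342 + 20885 = 508647, q_6 = 11*4879 + 2298 = 55967.
  i=7: a_7=4, p_7 = 4*508647 + 44342 = 2078930, q_7 = 4*55967 + 4879 = 228747.

9/1, 100/11, 309/34, 2572/283, 20885/2298, 44342/4879, 508647/55967, 2078930/228747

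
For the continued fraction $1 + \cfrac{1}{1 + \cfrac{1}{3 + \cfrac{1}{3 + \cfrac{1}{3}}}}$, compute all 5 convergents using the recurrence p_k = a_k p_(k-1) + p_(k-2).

1/1, 2/1, 7/4, 23/13, 76/43

Using the convergent recurrence p_i = a_i*p_{i-1} + p_{i-2}, q_i = a_i*q_{i-1} + q_{i-2} with p_{-2}=0, p_{-1}=1, q_{-2}=1, q_{-1}=0:
  i=0: a_0=1, p_0 = 1*1 + 0 = 1, q_0 = 1*0 + 1 = 1.
  i=1: a_1=1, p_1 = 1*1 + 1 = 2, q_1 = 1*1 + 0 = 1.
  i=2: a_2=3, p_2 = 3*2 + 1 = 7, q_2 = 3*1 + 1 = 4.
  i=3: a_3=3, p_3 = 3*7 + 2 = 23, q_3 = 3*4 + 1 = 13.
  i=4: a_4=3, p_4 = 3*23 + 7 = 76, q_4 = 3*13 + 4 = 43.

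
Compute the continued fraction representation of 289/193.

Run the Euclidean algorithm on 289 and 193; the successive quotients are the partial quotients a_0, a_1, ... (each step inverts the fractional part left over by the previous one):
  289 = 1*193 + 96, so a_0 = 1.
  193 = 2*96 + 1, so a_1 = 2.
  96 = 96*1 + 0, so a_2 = 96.
The remainder reaches 0 after 3 divisions, so the expansion has 3 partial quotients, read off in order.

[1; 2, 96]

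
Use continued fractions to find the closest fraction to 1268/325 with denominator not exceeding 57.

Expand x = 1268/325 as a continued fraction with the Euclidean algorithm:
  1268 = 3*325 + 293, so a_0 = 3.
  325 = 1*293 + 32, so a_1 = 1.
  293 = 9*32 + 5, so a_2 = 9.
  32 = 6*5 + 2, so a_3 = 6.
  5 = 2*2 + 1, so a_4 = 2.
  2 = 2*1 + 0, so a_5 = 2.
so x = [3; 1, 9, 6, 2, 2].
Convergents (p_i = a_i*p_{i-1} + p_{i-2}, q_i = a_i*q_{i-1} + q_{i-2} with p_{-2}=0, p_{-1}=1, q_{-2}=1, q_{-1}=0), until the denominator exceeds 57:
  i=0: a_0=3, p_0 = 3*1 + 0 = 3, q_0 = 3*0 + 1 = 1.
  i=1: a_1=1, p_1 = 1*3 + 1 = 4, q_1 = 1*1 + 0 = 1.
  i=2: a_2=9, p_2 = 9*4 + 3 = 39, q_2 = 9*1 + 1 = 10.
  i=3: a_3=6, p_3 = 6*39 + 4 = 238, q_3 = 6*10 + 1 = 61.
q_3 = 61 > 57, so the last convergent with denominator <= 57 is p_2/q_2 = 39/10.
The closest fraction with denominator <= 57 is either p_2/q_2 or the intermediate fraction (k*p_2 + p_1)/(k*q_2 + q_1) with the largest k >= 1 whose denominator stays <= 57; these approach x as k grows, and every other convergent or intermediate fraction in range is farther away.
Largest k: floor((57 - q_1)/q_2) = floor((57 - 1)/10) = 5.
That gives (5*39 + 4)/(5*10 + 1) = 199/51.
Compare the errors: |x - 39/10| = |1268*10 - 39*325|/(325*10) = 5/3250, and |x - 199/51| = |1268*51 - 199*325|/(325*51) = 7/16575.
Cross-multiplying, 7*3250 = 22750 < 82875 = 5*16575, so 7/16575 is smaller: the intermediate fraction 199/51 is closer to x than 39/10.

199/51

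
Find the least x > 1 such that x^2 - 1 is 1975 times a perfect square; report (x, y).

(x, y) = (12799, 288)

First expand sqrt(1975) as a continued fraction. With x_i = (sqrt(1975) + m_i)/d_i and (m_0, d_0) = (0, 1): a_0 = floor(sqrt(1975)) = 44, since 44^2 = 1936 <= 1975 < 2025 = 45^2.
Iterate m_{i+1} = d_i*a_i - m_i, d_{i+1} = (1975 - m_{i+1}^2)/d_i, a_{i+1} = floor((a_0 + m_{i+1})/d_{i+1}):
  m_1 = 1*44 - 0 = 44, d_1 = (1975 - 44^2)/1 = 39/1 = 39, a_1 = floor((44 + 44)/39) = 2.
  m_2 = 39*2 - 44 = 34, d_2 = (1975 - 34^2)/39 = 819/39 = 21, a_2 = floor((44 + 34)/21) = 3.
  m_3 = 21*3 - 34 = 29, d_3 = (1975 - 29^2)/21 = 1134/21 = 54, a_3 = floor((44 + 29)/54) = 1.
  m_4 = 54*1 - 29 = 25, d_4 = (1975 - 25^2)/54 = 1350/54 = 25, a_4 = floor((44 + 25)/25) = 2.
  m_5 = 25*2 - 25 = 25, d_5 = (1975 - 25^2)/25 = 1350/25 = 54, a_5 = floor((44 + 25)/54) = 1.
  m_6 = 54*1 - 25 = 29, d_6 = (1975 - 29^2)/54 = 1134/54 = 21, a_6 = floor((44 + 29)/21) = 3.
  m_7 = 21*3 - 29 = 34, d_7 = (1975 - 34^2)/21 = 819/21 = 39, a_7 = floor((44 + 34)/39) = 2.
  m_8 = 39*2 - 34 = 44, d_8 = (1975 - 44^2)/39 = 39/39 = 1, a_8 = floor((44 + 44)/1) = 88.
  m_9 = 1*88 - 44 = 44, d_9 = (1975 - 44^2)/1 = 39/1 = 39: (m_9, d_9) = (m_1, d_1) = (44, 39), so from here the quotients repeat a_1, ..., a_8; the period length is 8.
So sqrt(1975) = [44; (2, 3, 1, 2, 1, 3, 2, 88)] with period length k = 8.
k is even, so the fundamental solution of x^2 - 1975y^2 = 1 is (p_{k-1}, q_{k-1}) = (p_7, q_7); compute convergents through index 7.
Convergents (p_i = a_i*p_{i-1} + p_{i-2}, q_i = a_i*q_{i-1} + q_{i-2} with p_{-2}=0, p_{-1}=1, q_{-2}=1, q_{-1}=0):
  i=0: a_0=44, p_0 = 44*1 + 0 = 44, q_0 = 44*0 + 1 = 1.
  i=1: a_1=2, p_1 = 2*44 + 1 = 89, q_1 = 2*1 + 0 = 2.
  i=2: a_2=3, p_2 = 3*89 + 44 = 311, q_2 = 3*2 + 1 = 7.
  i=3: a_3=1, p_3 = 1*311 + 89 = 400, q_3 = 1*7 + 2 = 9.
  i=4: a_4=2, p_4 = 2*400 + 311 = 1111, q_4 = 2*9 + 7 = 25.
  i=5: a_5=1, p_5 = 1*1111 + 400 = 1511, q_5 = 1*25 + 9 = 34.
  i=6: a_6=3, p_6 = 3*1511 + 1111 = 5644, q_6 = 3*34 + 25 = 127.
  i=7: a_7=2, p_7 = 2*5644 + 1511 = 12799, q_7 = 2*127 + 34 = 288.
Check: 12799^2 - 1975*288^2 = 163814401 - 163814400 = 1, so (x, y) = (12799, 288) solves the equation, and by the theorem it is the least positive solution.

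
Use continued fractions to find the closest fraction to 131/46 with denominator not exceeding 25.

Expand x = 131/46 as a continued fraction with the Euclidean algorithm:
  131 = 2*46 + 39, so a_0 = 2.
  46 = 1*39 + 7, so a_1 = 1.
  39 = 5*7 + 4, so a_2 = 5.
  7 = 1*4 + 3, so a_3 = 1.
  4 = 1*3 + 1, so a_4 = 1.
  3 = 3*1 + 0, so a_5 = 3.
so x = [2; 1, 5, 1, 1, 3].
Convergents (p_i = a_i*p_{i-1} + p_{i-2}, q_i = a_i*q_{i-1} + q_{i-2} with p_{-2}=0, p_{-1}=1, q_{-2}=1, q_{-1}=0), until the denominator exceeds 25:
  i=0: a_0=2, p_0 = 2*1 + 0 = 2, q_0 = 2*0 + 1 = 1.
  i=1: a_1=1, p_1 = 1*2 + 1 = 3, q_1 = 1*1 + 0 = 1.
  i=2: a_2=5, p_2 = 5*3 + 2 = 17, q_2 = 5*1 + 1 = 6.
  i=3: a_3=1, p_3 = 1*17 + 3 = 20, q_3 = 1*6 + 1 = 7.
  i=4: a_4=1, p_4 = 1*20 + 17 = 37, q_4 = 1*7 + 6 = 13.
  i=5: a_5=3, p_5 = 3*37 + 20 = 131, q_5 = 3*13 + 7 = 46.
q_5 = 46 > 25, so the last convergent with denominator <= 25 is p_4/q_4 = 37/13.
The closest fraction with denominator <= 25 is either p_4/q_4 or the intermediate fraction (k*p_4 + p_3)/(k*q_4 + q_3) with the largest k >= 1 whose denominator stays <= 25; these approach x as k grows, and every other convergent or intermediate fraction in range is farther away.
Largest k: floor((25 - q_3)/q_4) = floor((25 - 7)/13) = 1.
That gives (1*37 + 20)/(1*13 + 7) = 57/20.
Compare the errors: |x - 37/13| = |131*13 - 37*46|/(46*13) = 1/598, and |x - 57/20| = |131*20 - 57*46|/(46*20) = 2/920.
Cross-multiplying, 1*920 = 920 < 1196 = 2*598, so 1/598 is smaller: the convergent 37/13 is closer to x than 57/20.

37/13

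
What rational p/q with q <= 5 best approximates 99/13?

Expand x = 99/13 as a continued fraction with the Euclidean algorithm:
  99 = 7*13 + 8, so a_0 = 7.
  13 = 1*8 + 5, so a_1 = 1.
  8 = 1*5 + 3, so a_2 = 1.
  5 = 1*3 + 2, so a_3 = 1.
  3 = 1*2 + 1, so a_4 = 1.
  2 = 2*1 + 0, so a_5 = 2.
so x = [7; 1, 1, 1, 1, 2].
Convergents (p_i = a_i*p_{i-1} + p_{i-2}, q_i = a_i*q_{i-1} + q_{i-2} with p_{-2}=0, p_{-1}=1, q_{-2}=1, q_{-1}=0), until the denominator exceeds 5:
  i=0: a_0=7, p_0 = 7*1 + 0 = 7, q_0 = 7*0 + 1 = 1.
  i=1: a_1=1, p_1 = 1*7 + 1 = 8, q_1 = 1*1 + 0 = 1.
  i=2: a_2=1, p_2 = 1*8 + 7 = 15, q_2 = 1*1 + 1 = 2.
  i=3: a_3=1, p_3 = 1*15 + 8 = 23, q_3 = 1*2 + 1 = 3.
  i=4: a_4=1, p_4 = 1*23 + 15 = 38, q_4 = 1*3 + 2 = 5.
  i=5: a_5=2, p_5 = 2*38 + 23 = 99, q_5 = 2*5 + 3 = 13.
q_5 = 13 > 5, so the last convergent with denominator <= 5 is p_4/q_4 = 38/5.
The closest fraction with denominator <= 5 is either p_4/q_4 or the intermediate fraction (k*p_4 + p_3)/(k*q_4 + q_3) with the largest k >= 1 whose denominator stays <= 5; these approach x as k grows, and every other convergent or intermediate fraction in range is farther away.
Largest k: floor((5 - q_3)/q_4) = floor((5 - 3)/5) = 0.
Since k = 0, no intermediate fraction beyond p_4/q_4 has denominator <= 5, so the convergent 38/5 is the closest (its error is |99*5 - 38*13|/(13*5) = 1/65).

38/5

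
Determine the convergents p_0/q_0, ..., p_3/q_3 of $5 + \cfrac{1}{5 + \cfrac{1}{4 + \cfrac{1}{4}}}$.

Using the convergent recurrence p_i = a_i*p_{i-1} + p_{i-2}, q_i = a_i*q_{i-1} + q_{i-2} with p_{-2}=0, p_{-1}=1, q_{-2}=1, q_{-1}=0:
  i=0: a_0=5, p_0 = 5*1 + 0 = 5, q_0 = 5*0 + 1 = 1.
  i=1: a_1=5, p_1 = 5*5 + 1 = 26, q_1 = 5*1 + 0 = 5.
  i=2: a_2=4, p_2 = 4*26 + 5 = 109, q_2 = 4*5 + 1 = 21.
  i=3: a_3=4, p_3 = 4*109 + 26 = 462, q_3 = 4*21 + 5 = 89.

5/1, 26/5, 109/21, 462/89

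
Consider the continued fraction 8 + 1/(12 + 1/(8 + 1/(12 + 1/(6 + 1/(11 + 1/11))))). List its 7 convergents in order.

Using the convergent recurrence p_i = a_i*p_{i-1} + p_{i-2}, q_i = a_i*q_{i-1} + q_{i-2} with p_{-2}=0, p_{-1}=1, q_{-2}=1, q_{-1}=0:
  i=0: a_0=8, p_0 = 8*1 + 0 = 8, q_0 = 8*0 + 1 = 1.
  i=1: a_1=12, p_1 = 12*8 + 1 = 97, q_1 = 12*1 + 0 = 12.
  i=2: a_2=8, p_2 = 8*97 + 8 = 784, q_2 = 8*12 + 1 = 97.
  i=3: a_3=12, p_3 = 12*784 + 97 = 9505, q_3 = 12*97 + 12 = 1176.
  i=4: a_4=6, p_4 = 6*9505 + 784 = 57814, q_4 = 6*1176 + 97 = 7153.
  i=5: a_5=11, p_5 = 11*57814 + 9505 = 645459, q_5 = 11*7153 + 1176 = 79859.
  i=6: a_6=11, p_6 = 11*645459 + 57814 = 7157863, q_6 = 11*79859 + 7153 = 885602.

8/1, 97/12, 784/97, 9505/1176, 57814/7153, 645459/79859, 7157863/885602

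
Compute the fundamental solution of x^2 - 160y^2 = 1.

(x, y) = (721, 57)

First expand sqrt(160) as a continued fraction. With x_i = (sqrt(160) + m_i)/d_i and (m_0, d_0) = (0, 1): a_0 = floor(sqrt(160)) = 12, since 12^2 = 144 <= 160 < 169 = 13^2.
Iterate m_{i+1} = d_i*a_i - m_i, d_{i+1} = (160 - m_{i+1}^2)/d_i, a_{i+1} = floor((a_0 + m_{i+1})/d_{i+1}):
  m_1 = 1*12 - 0 = 12, d_1 = (160 - 12^2)/1 = 16/1 = 16, a_1 = floor((12 + 12)/16) = 1.
  m_2 = 16*1 - 12 = 4, d_2 = (160 - 4^2)/16 = 144/16 = 9, a_2 = floor((12 + 4)/9) = 1.
  m_3 = 9*1 - 4 = 5, d_3 = (160 - 5^2)/9 = 135/9 = 15, a_3 = floor((12 + 5)/15) = 1.
  m_4 = 15*1 - 5 = 10, d_4 = (160 - 10^2)/15 = 60/15 = 4, a_4 = floor((12 + 10)/4) = 5.
  m_5 = 4*5 - 10 = 10, d_5 = (160 - 10^2)/4 = 60/4 = 15, a_5 = floor((12 + 10)/15) = 1.
  m_6 = 15*1 - 10 = 5, d_6 = (160 - 5^2)/15 = 135/15 = 9, a_6 = floor((12 + 5)/9) = 1.
  m_7 = 9*1 - 5 = 4, d_7 = (160 - 4^2)/9 = 144/9 = 16, a_7 = floor((12 + 4)/16) = 1.
  m_8 = 16*1 - 4 = 12, d_8 = (160 - 12^2)/16 = 16/16 = 1, a_8 = floor((12 + 12)/1) = 24.
  m_9 = 1*24 - 12 = 12, d_9 = (160 - 12^2)/1 = 16/1 = 16: (m_9, d_9) = (m_1, d_1) = (12, 16), so from here the quotients repeat a_1, ..., a_8; the period length is 8.
So sqrt(160) = [12; (1, 1, 1, 5, 1, 1, 1, 24)] with period length k = 8.
k is even, so the fundamental solution of x^2 - 160y^2 = 1 is (p_{k-1}, q_{k-1}) = (p_7, q_7); compute convergents through index 7.
Convergents (p_i = a_i*p_{i-1} + p_{i-2}, q_i = a_i*q_{i-1} + q_{i-2} with p_{-2}=0, p_{-1}=1, q_{-2}=1, q_{-1}=0):
  i=0: a_0=12, p_0 = 12*1 + 0 = 12, q_0 = 12*0 + 1 = 1.
  i=1: a_1=1, p_1 = 1*12 + 1 = 13, q_1 = 1*1 + 0 = 1.
  i=2: a_2=1, p_2 = 1*13 + 12 = 25, q_2 = 1*1 + 1 = 2.
  i=3: a_3=1, p_3 = 1*25 + 13 = 38, q_3 = 1*2 + 1 = 3.
  i=4: a_4=5, p_4 = 5*38 + 25 = 215, q_4 = 5*3 + 2 = 17.
  i=5: a_5=1, p_5 = 1*215 + 38 = 253, q_5 = 1*17 + 3 = 20.
  i=6: a_6=1, p_6 = 1*253 + 215 = 468, q_6 = 1*20 + 17 = 37.
  i=7: a_7=1, p_7 = 1*468 + 253 = 721, q_7 = 1*37 + 20 = 57.
Check: 721^2 - 160*57^2 = 519841 - 519840 = 1, so (x, y) = (721, 57) solves the equation, and by the theorem it is the least positive solution.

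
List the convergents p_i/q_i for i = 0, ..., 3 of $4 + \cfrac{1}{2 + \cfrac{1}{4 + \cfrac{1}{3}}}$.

4/1, 9/2, 40/9, 129/29

Using the convergent recurrence p_i = a_i*p_{i-1} + p_{i-2}, q_i = a_i*q_{i-1} + q_{i-2} with p_{-2}=0, p_{-1}=1, q_{-2}=1, q_{-1}=0:
  i=0: a_0=4, p_0 = 4*1 + 0 = 4, q_0 = 4*0 + 1 = 1.
  i=1: a_1=2, p_1 = 2*4 + 1 = 9, q_1 = 2*1 + 0 = 2.
  i=2: a_2=4, p_2 = 4*9 + 4 = 40, q_2 = 4*2 + 1 = 9.
  i=3: a_3=3, p_3 = 3*40 + 9 = 129, q_3 = 3*9 + 2 = 29.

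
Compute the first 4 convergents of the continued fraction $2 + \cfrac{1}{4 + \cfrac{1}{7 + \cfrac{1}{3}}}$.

Using the convergent recurrence p_i = a_i*p_{i-1} + p_{i-2}, q_i = a_i*q_{i-1} + q_{i-2} with p_{-2}=0, p_{-1}=1, q_{-2}=1, q_{-1}=0:
  i=0: a_0=2, p_0 = 2*1 + 0 = 2, q_0 = 2*0 + 1 = 1.
  i=1: a_1=4, p_1 = 4*2 + 1 = 9, q_1 = 4*1 + 0 = 4.
  i=2: a_2=7, p_2 = 7*9 + 2 = 65, q_2 = 7*4 + 1 = 29.
  i=3: a_3=3, p_3 = 3*65 + 9 = 204, q_3 = 3*29 + 4 = 91.

2/1, 9/4, 65/29, 204/91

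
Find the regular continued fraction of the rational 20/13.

[1; 1, 1, 6]

Run the Euclidean algorithm on 20 and 13; the successive quotients are the partial quotients a_0, a_1, ... (each step inverts the fractional part left over by the previous one):
  20 = 1*13 + 7, so a_0 = 1.
  13 = 1*7 + 6, so a_1 = 1.
  7 = 1*6 + 1, so a_2 = 1.
  6 = 6*1 + 0, so a_3 = 6.
The remainder reaches 0 after 4 divisions, so the expansion has 4 partial quotients, read off in order.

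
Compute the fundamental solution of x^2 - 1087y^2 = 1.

First expand sqrt(1087) as a continued fraction. With x_i = (sqrt(1087) + m_i)/d_i and (m_0, d_0) = (0, 1): a_0 = floor(sqrt(1087)) = 32, since 32^2 = 1024 <= 1087 < 1089 = 33^2.
Iterate m_{i+1} = d_i*a_i - m_i, d_{i+1} = (1087 - m_{i+1}^2)/d_i, a_{i+1} = floor((a_0 + m_{i+1})/d_{i+1}):
  m_1 = 1*32 - 0 = 32, d_1 = (1087 - 32^2)/1 = 63/1 = 63, a_1 = floor((32 + 32)/63) = 1.
  m_2 = 63*1 - 32 = 31, d_2 = (1087 - 31^2)/63 = 126/63 = 2, a_2 = floor((32 + 31)/2) = 31.
  m_3 = 2*31 - 31 = 31, d_3 = (1087 - 31^2)/2 = 126/2 = 63, a_3 = floor((32 + 31)/63) = 1.
  m_4 = 63*1 - 31 = 32, d_4 = (1087 - 32^2)/63 = 63/63 = 1, a_4 = floor((32 + 32)/1) = 64.
  m_5 = 1*64 - 32 = 32, d_5 = (1087 - 32^2)/1 = 63/1 = 63: (m_5, d_5) = (m_1, d_1) = (32, 63), so from here the quotients repeat a_1, ..., a_4; the period length is 4.
So sqrt(1087) = [32; (1, 31, 1, 64)] with period length k = 4.
k is even, so the fundamental solution of x^2 - 1087y^2 = 1 is (p_{k-1}, q_{k-1}) = (p_3, q_3); compute convergents through index 3.
Convergents (p_i = a_i*p_{i-1} + p_{i-2}, q_i = a_i*q_{i-1} + q_{i-2} with p_{-2}=0, p_{-1}=1, q_{-2}=1, q_{-1}=0):
  i=0: a_0=32, p_0 = 32*1 + 0 = 32, q_0 = 32*0 + 1 = 1.
  i=1: a_1=1, p_1 = 1*32 + 1 = 33, q_1 = 1*1 + 0 = 1.
  i=2: a_2=31, p_2 = 31*33 + 32 = 1055, q_2 = 31*1 + 1 = 32.
  i=3: a_3=1, p_3 = 1*1055 + 33 = 1088, q_3 = 1*32 + 1 = 33.
Check: 1088^2 - 1087*33^2 = 1183744 - 1183743 = 1, so (x, y) = (1088, 33) solves the equation, and by the theorem it is the least positive solution.

(x, y) = (1088, 33)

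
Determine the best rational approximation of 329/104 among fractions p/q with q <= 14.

19/6

Expand x = 329/104 as a continued fraction with the Euclidean algorithm:
  329 = 3*104 + 17, so a_0 = 3.
  104 = 6*17 + 2, so a_1 = 6.
  17 = 8*2 + 1, so a_2 = 8.
  2 = 2*1 + 0, so a_3 = 2.
so x = [3; 6, 8, 2].
Convergents (p_i = a_i*p_{i-1} + p_{i-2}, q_i = a_i*q_{i-1} + q_{i-2} with p_{-2}=0, p_{-1}=1, q_{-2}=1, q_{-1}=0), until the denominator exceeds 14:
  i=0: a_0=3, p_0 = 3*1 + 0 = 3, q_0 = 3*0 + 1 = 1.
  i=1: a_1=6, p_1 = 6*3 + 1 = 19, q_1 = 6*1 + 0 = 6.
  i=2: a_2=8, p_2 = 8*19 + 3 = 155, q_2 = 8*6 + 1 = 49.
q_2 = 49 > 14, so the last convergent with denominator <= 14 is p_1/q_1 = 19/6.
The closest fraction with denominator <= 14 is either p_1/q_1 or the intermediate fraction (k*p_1 + p_0)/(k*q_1 + q_0) with the largest k >= 1 whose denominator stays <= 14; these approach x as k grows, and every other convergent or intermediate fraction in range is farther away.
Largest k: floor((14 - q_0)/q_1) = floor((14 - 1)/6) = 2.
That gives (2*19 + 3)/(2*6 + 1) = 41/13.
Compare the errors: |x - 19/6| = |329*6 - 19*104|/(104*6) = 2/624, and |x - 41/13| = |329*13 - 41*104|/(104*13) = 13/1352.
Cross-multiplying, 2*1352 = 2704 < 8112 = 13*624, so 2/624 is smaller: the convergent 19/6 is closer to x than 41/13.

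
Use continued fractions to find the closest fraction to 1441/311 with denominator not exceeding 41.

Expand x = 1441/311 as a continued fraction with the Euclidean algorithm:
  1441 = 4*311 + 197, so a_0 = 4.
  311 = 1*197 + 114, so a_1 = 1.
  197 = 1*114 + 83, so a_2 = 1.
  114 = 1*83 + 31, so a_3 = 1.
  83 = 2*31 + 21, so a_4 = 2.
  31 = 1*21 + 10, so a_5 = 1.
  21 = 2*10 + 1, so a_6 = 2.
  10 = 10*1 + 0, so a_7 = 10.
so x = [4; 1, 1, 1, 2, 1, 2, 10].
Convergents (p_i = a_i*p_{i-1} + p_{i-2}, q_i = a_i*q_{i-1} + q_{i-2} with p_{-2}=0, p_{-1}=1, q_{-2}=1, q_{-1}=0), until the denominator exceeds 41:
  i=0: a_0=4, p_0 = 4*1 + 0 = 4, q_0 = 4*0 + 1 = 1.
  i=1: a_1=1, p_1 = 1*4 + 1 = 5, q_1 = 1*1 + 0 = 1.
  i=2: a_2=1, p_2 = 1*5 + 4 = 9, q_2 = 1*1 + 1 = 2.
  i=3: a_3=1, p_3 = 1*9 + 5 = 14, q_3 = 1*2 + 1 = 3.
  i=4: a_4=2, p_4 = 2*14 + 9 = 37, q_4 = 2*3 + 2 = 8.
  i=5: a_5=1, p_5 = 1*37 + 14 = 51, q_5 = 1*8 + 3 = 11.
  i=6: a_6=2, p_6 = 2*51 + 37 = 139, q_6 = 2*11 + 8 = 30.
  i=7: a_7=10, p_7 = 10*139 + 51 = 1441, q_7 = 10*30 + 11 = 311.
q_7 = 311 > 41, so the last convergent with denominator <= 41 is p_6/q_6 = 139/30.
The closest fraction with denominator <= 41 is either p_6/q_6 or the intermediate fraction (k*p_6 + p_5)/(k*q_6 + q_5) with the largest k >= 1 whose denominator stays <= 41; these approach x as k grows, and every other convergent or intermediate fraction in range is farther away.
Largest k: floor((41 - q_5)/q_6) = floor((41 - 11)/30) = 1.
That gives (1*139 + 51)/(1*30 + 11) = 190/41.
Compare the errors: |x - 139/30| = |1441*30 - 139*311|/(311*30) = 1/9330, and |x - 190/41| = |1441*41 - 190*311|/(311*41) = 9/12751.
Cross-multiplying, 1*12751 = 12751 < 83970 = 9*9330, so 1/9330 is smaller: the convergent 139/30 is closer to x than 190/41.

139/30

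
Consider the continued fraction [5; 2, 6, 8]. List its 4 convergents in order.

Using the convergent recurrence p_i = a_i*p_{i-1} + p_{i-2}, q_i = a_i*q_{i-1} + q_{i-2} with p_{-2}=0, p_{-1}=1, q_{-2}=1, q_{-1}=0:
  i=0: a_0=5, p_0 = 5*1 + 0 = 5, q_0 = 5*0 + 1 = 1.
  i=1: a_1=2, p_1 = 2*5 + 1 = 11, q_1 = 2*1 + 0 = 2.
  i=2: a_2=6, p_2 = 6*11 + 5 = 71, q_2 = 6*2 + 1 = 13.
  i=3: a_3=8, p_3 = 8*71 + 11 = 579, q_3 = 8*13 + 2 = 106.

5/1, 11/2, 71/13, 579/106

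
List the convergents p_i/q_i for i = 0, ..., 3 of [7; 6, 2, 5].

Using the convergent recurrence p_i = a_i*p_{i-1} + p_{i-2}, q_i = a_i*q_{i-1} + q_{i-2} with p_{-2}=0, p_{-1}=1, q_{-2}=1, q_{-1}=0:
  i=0: a_0=7, p_0 = 7*1 + 0 = 7, q_0 = 7*0 + 1 = 1.
  i=1: a_1=6, p_1 = 6*7 + 1 = 43, q_1 = 6*1 + 0 = 6.
  i=2: a_2=2, p_2 = 2*43 + 7 = 93, q_2 = 2*6 + 1 = 13.
  i=3: a_3=5, p_3 = 5*93 + 43 = 508, q_3 = 5*13 + 6 = 71.

7/1, 43/6, 93/13, 508/71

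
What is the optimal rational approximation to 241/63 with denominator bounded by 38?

Expand x = 241/63 as a continued fraction with the Euclidean algorithm:
  241 = 3*63 + 52, so a_0 = 3.
  63 = 1*52 + 11, so a_1 = 1.
  52 = 4*11 + 8, so a_2 = 4.
  11 = 1*8 + 3, so a_3 = 1.
  8 = 2*3 + 2, so a_4 = 2.
  3 = 1*2 + 1, so a_5 = 1.
  2 = 2*1 + 0, so a_6 = 2.
so x = [3; 1, 4, 1, 2, 1, 2].
Convergents (p_i = a_i*p_{i-1} + p_{i-2}, q_i = a_i*q_{i-1} + q_{i-2} with p_{-2}=0, p_{-1}=1, q_{-2}=1, q_{-1}=0), until the denominator exceeds 38:
  i=0: a_0=3, p_0 = 3*1 + 0 = 3, q_0 = 3*0 + 1 = 1.
  i=1: a_1=1, p_1 = 1*3 + 1 = 4, q_1 = 1*1 + 0 = 1.
  i=2: a_2=4, p_2 = 4*4 + 3 = 19, q_2 = 4*1 + 1 = 5.
  i=3: a_3=1, p_3 = 1*19 + 4 = 23, q_3 = 1*5 + 1 = 6.
  i=4: a_4=2, p_4 = 2*23 + 19 = 65, q_4 = 2*6 + 5 = 17.
  i=5: a_5=1, p_5 = 1*65 + 23 = 88, q_5 = 1*17 + 6 = 23.
  i=6: a_6=2, p_6 = 2*88 + 65 = 241, q_6 = 2*23 + 17 = 63.
q_6 = 63 > 38, so the last convergent with denominator <= 38 is p_5/q_5 = 88/23.
The closest fraction with denominator <= 38 is either p_5/q_5 or the intermediate fraction (k*p_5 + p_4)/(k*q_5 + q_4) with the largest k >= 1 whose denominator stays <= 38; these approach x as k grows, and every other convergent or intermediate fraction in range is farther away.
Largest k: floor((38 - q_4)/q_5) = floor((38 - 17)/23) = 0.
Since k = 0, no intermediate fraction beyond p_5/q_5 has denominator <= 38, so the convergent 88/23 is the closest (its error is |241*23 - 88*63|/(63*23) = 1/1449).

88/23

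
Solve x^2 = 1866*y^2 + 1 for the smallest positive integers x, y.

First expand sqrt(1866) as a continued fraction. With x_i = (sqrt(1866) + m_i)/d_i and (m_0, d_0) = (0, 1): a_0 = floor(sqrt(1866)) = 43, since 43^2 = 1849 <= 1866 < 1936 = 44^2.
Iterate m_{i+1} = d_i*a_i - m_i, d_{i+1} = (1866 - m_{i+1}^2)/d_i, a_{i+1} = floor((a_0 + m_{i+1})/d_{i+1}):
  m_1 = 1*43 - 0 = 43, d_1 = (1866 - 43^2)/1 = 17/1 = 17, a_1 = floor((43 + 43)/17) = 5.
  m_2 = 17*5 - 43 = 42, d_2 = (1866 - 42^2)/17 = 102/17 = 6, a_2 = floor((43 + 42)/6) = 14.
  m_3 = 6*14 - 42 = 42, d_3 = (1866 - 42^2)/6 = 102/6 = 17, a_3 = floor((43 + 42)/17) = 5.
  m_4 = 17*5 - 42 = 43, d_4 = (1866 - 43^2)/17 = 17/17 = 1, a_4 = floor((43 + 43)/1) = 86.
  m_5 = 1*86 - 43 = 43, d_5 = (1866 - 43^2)/1 = 17/1 = 17: (m_5, d_5) = (m_1, d_1) = (43, 17), so from here the quotients repeat a_1, ..., a_4; the period length is 4.
So sqrt(1866) = [43; (5, 14, 5, 86)] with period length k = 4.
k is even, so the fundamental solution of x^2 - 1866y^2 = 1 is (p_{k-1}, q_{k-1}) = (p_3, q_3); compute convergents through index 3.
Convergents (p_i = a_i*p_{i-1} + p_{i-2}, q_i = a_i*q_{i-1} + q_{i-2} with p_{-2}=0, p_{-1}=1, q_{-2}=1, q_{-1}=0):
  i=0: a_0=43, p_0 = 43*1 + 0 = 43, q_0 = 43*0 + 1 = 1.
  i=1: a_1=5, p_1 = 5*43 + 1 = 216, q_1 = 5*1 + 0 = 5.
  i=2: a_2=14, p_2 = 14*216 + 43 = 3067, q_2 = 14*5 + 1 = 71.
  i=3: a_3=5, p_3 = 5*3067 + 216 = 15551, q_3 = 5*71 + 5 = 360.
Check: 15551^2 - 1866*360^2 = 241833601 - 241833600 = 1, so (x, y) = (15551, 360) solves the equation, and by the theorem it is the least positive solution.

(x, y) = (15551, 360)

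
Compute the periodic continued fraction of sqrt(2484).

[49; (1, 5, 4, 5, 1, 98)]

Write x_i = (sqrt(2484) + m_i)/d_i with (m_0, d_0) = (0, 1). a_0 = floor(sqrt(2484)) = 49, since 49^2 = 2401 <= 2484 < 2500 = 50^2.
Iterate m_{i+1} = d_i*a_i - m_i, d_{i+1} = (2484 - m_{i+1}^2)/d_i, a_{i+1} = floor((a_0 + m_{i+1})/d_{i+1}):
  m_1 = 1*49 - 0 = 49, d_1 = (2484 - 49^2)/1 = 83/1 = 83, a_1 = floor((49 + 49)/83) = 1.
  m_2 = 83*1 - 49 = 34, d_2 = (2484 - 34^2)/83 = 1328/83 = 16, a_2 = floor((49 + 34)/16) = 5.
  m_3 = 16*5 - 34 = 46, d_3 = (2484 - 46^2)/16 = 368/16 = 23, a_3 = floor((49 + 46)/23) = 4.
  m_4 = 23*4 - 46 = 46, d_4 = (2484 - 46^2)/23 = 368/23 = 16, a_4 = floor((49 + 46)/16) = 5.
  m_5 = 16*5 - 46 = 34, d_5 = (2484 - 34^2)/16 = 1328/16 = 83, a_5 = floor((49 + 34)/83) = 1.
  m_6 = 83*1 - 34 = 49, d_6 = (2484 - 49^2)/83 = 83/83 = 1, a_6 = floor((49 + 49)/1) = 98.
  m_7 = 1*98 - 49 = 49, d_7 = (2484 - 49^2)/1 = 83/1 = 83: (m_7, d_7) = (m_1, d_1) = (49, 83), so from here the quotients repeat a_1, ..., a_6; the period length is 6.
Hence the expansion of sqrt(2484) is a_0 = 49 followed by the repeating block 1, 5, 4, 5, 1, 98 (period 6).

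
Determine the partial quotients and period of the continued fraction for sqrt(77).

Write x_i = (sqrt(77) + m_i)/d_i with (m_0, d_0) = (0, 1). a_0 = floor(sqrt(77)) = 8, since 8^2 = 64 <= 77 < 81 = 9^2.
Iterate m_{i+1} = d_i*a_i - m_i, d_{i+1} = (77 - m_{i+1}^2)/d_i, a_{i+1} = floor((a_0 + m_{i+1})/d_{i+1}):
  m_1 = 1*8 - 0 = 8, d_1 = (77 - 8^2)/1 = 13/1 = 13, a_1 = floor((8 + 8)/13) = 1.
  m_2 = 13*1 - 8 = 5, d_2 = (77 - 5^2)/13 = 52/13 = 4, a_2 = floor((8 + 5)/4) = 3.
  m_3 = 4*3 - 5 = 7, d_3 = (77 - 7^2)/4 = 28/4 = 7, a_3 = floor((8 + 7)/7) = 2.
  m_4 = 7*2 - 7 = 7, d_4 = (77 - 7^2)/7 = 28/7 = 4, a_4 = floor((8 + 7)/4) = 3.
  m_5 = 4*3 - 7 = 5, d_5 = (77 - 5^2)/4 = 52/4 = 13, a_5 = floor((8 + 5)/13) = 1.
  m_6 = 13*1 - 5 = 8, d_6 = (77 - 8^2)/13 = 13/13 = 1, a_6 = floor((8 + 8)/1) = 16.
  m_7 = 1*16 - 8 = 8, d_7 = (77 - 8^2)/1 = 13/1 = 13: (m_7, d_7) = (m_1, d_1) = (8, 13), so from here the quotients repeat a_1, ..., a_6; the period length is 6.
Hence the expansion of sqrt(77) is a_0 = 8 followed by the repeating block 1, 3, 2, 3, 1, 16 (period 6).

[8; (1, 3, 2, 3, 1, 16)]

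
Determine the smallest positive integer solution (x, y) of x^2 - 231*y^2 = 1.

First expand sqrt(231) as a continued fraction. With x_i = (sqrt(231) + m_i)/d_i and (m_0, d_0) = (0, 1): a_0 = floor(sqrt(231)) = 15, since 15^2 = 225 <= 231 < 256 = 16^2.
Iterate m_{i+1} = d_i*a_i - m_i, d_{i+1} = (231 - m_{i+1}^2)/d_i, a_{i+1} = floor((a_0 + m_{i+1})/d_{i+1}):
  m_1 = 1*15 - 0 = 15, d_1 = (231 - 15^2)/1 = 6/1 = 6, a_1 = floor((15 + 15)/6) = 5.
  m_2 = 6*5 - 15 = 15, d_2 = (231 - 15^2)/6 = 6/6 = 1, a_2 = floor((15 + 15)/1) = 30.
  m_3 = 1*30 - 15 = 15, d_3 = (231 - 15^2)/1 = 6/1 = 6: (m_3, d_3) = (m_1, d_1) = (15, 6), so from here the quotients repeat a_1, a_2; the period length is 2.
So sqrt(231) = [15; (5, 30)] with period length k = 2.
k is even, so the fundamental solution of x^2 - 231y^2 = 1 is (p_{k-1}, q_{k-1}) = (p_1, q_1); compute convergents through index 1.
Convergents (p_i = a_i*p_{i-1} + p_{i-2}, q_i = a_i*q_{i-1} + q_{i-2} with p_{-2}=0, p_{-1}=1, q_{-2}=1, q_{-1}=0):
  i=0: a_0=15, p_0 = 15*1 + 0 = 15, q_0 = 15*0 + 1 = 1.
  i=1: a_1=5, p_1 = 5*15 + 1 = 76, q_1 = 5*1 + 0 = 5.
Check: 76^2 - 231*5^2 = 5776 - 5775 = 1, so (x, y) = (76, 5) solves the equation, and by the theorem it is the least positive solution.

(x, y) = (76, 5)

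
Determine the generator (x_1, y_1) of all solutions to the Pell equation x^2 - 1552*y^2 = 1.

(x, y) = (62809633, 1594338)

First expand sqrt(1552) as a continued fraction. With x_i = (sqrt(1552) + m_i)/d_i and (m_0, d_0) = (0, 1): a_0 = floor(sqrt(1552)) = 39, since 39^2 = 1521 <= 1552 < 1600 = 40^2.
Iterate m_{i+1} = d_i*a_i - m_i, d_{i+1} = (1552 - m_{i+1}^2)/d_i, a_{i+1} = floor((a_0 + m_{i+1})/d_{i+1}):
  m_1 = 1*39 - 0 = 39, d_1 = (1552 - 39^2)/1 = 31/1 = 31, a_1 = floor((39 + 39)/31) = 2.
  m_2 = 31*2 - 39 = 23, d_2 = (1552 - 23^2)/31 = 1023/31 = 33, a_2 = floor((39 + 23)/33) = 1.
  m_3 = 33*1 - 23 = 10, d_3 = (1552 - 10^2)/33 = 1452/33 = 44, a_3 = floor((39 + 10)/44) = 1.
  m_4 = 44*1 - 10 = 34, d_4 = (1552 - 34^2)/44 = 396/44 = 9, a_4 = floor((39 + 34)/9) = 8.
  m_5 = 9*8 - 34 = 38, d_5 = (1552 - 38^2)/9 = 108/9 = 12, a_5 = floor((39 + 38)/12) = 6.
  m_6 = 12*6 - 38 = 34, d_6 = (1552 - 34^2)/12 = 396/12 = 33, a_6 = floor((39 + 34)/33) = 2.
  m_7 = 33*2 - 34 = 32, d_7 = (1552 - 32^2)/33 = 528/33 = 16, a_7 = floor((39 + 32)/16) = 4.
  m_8 = 16*4 - 32 = 32, d_8 = (1552 - 32^2)/16 = 528/16 = 33, a_8 = floor((39 + 32)/33) = 2.
  m_9 = 33*2 - 32 = 34, d_9 = (1552 - 34^2)/33 = 396/33 = 12, a_9 = floor((39 + 34)/12) = 6.
  m_10 = 12*6 - 34 = 38, d_10 = (1552 - 38^2)/12 = 108/12 = 9, a_10 = floor((39 + 38)/9) = 8.
  m_11 = 9*8 - 38 = 34, d_11 = (1552 - 34^2)/9 = 396/9 = 44, a_11 = floor((39 + 34)/44) = 1.
  m_12 = 44*1 - 34 = 10, d_12 = (1552 - 10^2)/44 = 1452/44 = 33, a_12 = floor((39 + 10)/33) = 1.
  m_13 = 33*1 - 10 = 23, d_13 = (1552 - 23^2)/33 = 1023/33 = 31, a_13 = floor((39 + 23)/31) = 2.
  m_14 = 31*2 - 23 = 39, d_14 = (1552 - 39^2)/31 = 31/31 = 1, a_14 = floor((39 + 39)/1) = 78.
  m_15 = 1*78 - 39 = 39, d_15 = (1552 - 39^2)/1 = 31/1 = 31: (m_15, d_15) = (m_1, d_1) = (39, 31), so from here the quotients repeat a_1, ..., a_14; the period length is 14.
So sqrt(1552) = [39; (2, 1, 1, 8, 6, 2, 4, 2, 6, 8, 1, 1, 2, 78)] with period length k = 14.
k is even, so the fundamental solution of x^2 - 1552y^2 = 1 is (p_{k-1}, q_{k-1}) = (p_13, q_13); compute convergents through index 13.
Convergents (p_i = a_i*p_{i-1} + p_{i-2}, q_i = a_i*q_{i-1} + q_{i-2} with p_{-2}=0, p_{-1}=1, q_{-2}=1, q_{-1}=0):
  i=0: a_0=39, p_0 = 39*1 + 0 = 39, q_0 = 39*0 + 1 = 1.
  i=1: a_1=2, p_1 = 2*39 + 1 = 79, q_1 = 2*1 + 0 = 2.
  i=2: a_2=1, p_2 = 1*79 + 39 = 118, q_2 = 1*2 + 1 = 3.
  i=3: a_3=1, p_3 = 1*118 + 79 = 197, q_3 = 1*3 + 2 = 5.
  i=4: a_4=8, p_4 = 8*197 + 118 = 1694, q_4 = 8*5 + 3 = 43.
  i=5: a_5=6, p_5 = 6*1694 + 197 = 10361, q_5 = 6*43 + 5 = 263.
  i=6: a_6=2, p_6 = 2*10361 + 1694 = 22416, q_6 = 2*263 + 43 = 569.
  i=7: a_7=4, p_7 = 4*22416 + 10361 = 100025, q_7 = 4*569 + 263 = 2539.
  i=8: a_8=2, p_8 = 2*100025 + 22416 = 222466, q_8 = 2*2539 + 569 = 5647.
  i=9: a_9=6, p_9 = 6*222466 + 100025 = 1434821, q_9 = 6*5647 + 2539 = 36421.
  i=10: a_10=8, p_10 = 8*1434821 + 222466 = 11701034, q_10 = 8*36421 + 5647 = 297015.
  i=11: a_11=1, p_11 = 1*11701034 + 1434821 = 13135855, q_11 = 1*297015 + 36421 = 333436.
  i=12: a_12=1, p_12 = 1*13135855 + 11701034 = 24836889, q_12 = 1*333436 + 297015 = 630451.
  i=13: a_13=2, p_13 = 2*24836889 + 13135855 = 62809633, q_13 = 2*630451 + 333436 = 1594338.
Check: 62809633^2 - 1552*1594338^2 = 3945049997594689 - 3945049997594688 = 1, so (x, y) = (62809633, 1594338) solves the equation, and by the theorem it is the least positive solution.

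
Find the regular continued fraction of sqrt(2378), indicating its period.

Write x_i = (sqrt(2378) + m_i)/d_i with (m_0, d_0) = (0, 1). a_0 = floor(sqrt(2378)) = 48, since 48^2 = 2304 <= 2378 < 2401 = 49^2.
Iterate m_{i+1} = d_i*a_i - m_i, d_{i+1} = (2378 - m_{i+1}^2)/d_i, a_{i+1} = floor((a_0 + m_{i+1})/d_{i+1}):
  m_1 = 1*48 - 0 = 48, d_1 = (2378 - 48^2)/1 = 74/1 = 74, a_1 = floor((48 + 48)/74) = 1.
  m_2 = 74*1 - 48 = 26, d_2 = (2378 - 26^2)/74 = 1702/74 = 23, a_2 = floor((48 + 26)/23) = 3.
  m_3 = 23*3 - 26 = 43, d_3 = (2378 - 43^2)/23 = 529/23 = 23, a_3 = floor((48 + 43)/23) = 3.
  m_4 = 23*3 - 43 = 26, d_4 = (2378 - 26^2)/23 = 1702/23 = 74, a_4 = floor((48 + 26)/74) = 1.
  m_5 = 74*1 - 26 = 48, d_5 = (2378 - 48^2)/74 = 74/74 = 1, a_5 = floor((48 + 48)/1) = 96.
  m_6 = 1*96 - 48 = 48, d_6 = (2378 - 48^2)/1 = 74/1 = 74: (m_6, d_6) = (m_1, d_1) = (48, 74), so from here the quotients repeat a_1, ..., a_5; the period length is 5.
Hence the expansion of sqrt(2378) is a_0 = 48 followed by the repeating block 1, 3, 3, 1, 96 (period 5).

[48; (1, 3, 3, 1, 96)]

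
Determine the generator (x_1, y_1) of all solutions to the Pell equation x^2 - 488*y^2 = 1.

First expand sqrt(488) as a continued fraction. With x_i = (sqrt(488) + m_i)/d_i and (m_0, d_0) = (0, 1): a_0 = floor(sqrt(488)) = 22, since 22^2 = 484 <= 488 < 529 = 23^2.
Iterate m_{i+1} = d_i*a_i - m_i, d_{i+1} = (488 - m_{i+1}^2)/d_i, a_{i+1} = floor((a_0 + m_{i+1})/d_{i+1}):
  m_1 = 1*22 - 0 = 22, d_1 = (488 - 22^2)/1 = 4/1 = 4, a_1 = floor((22 + 22)/4) = 11.
  m_2 = 4*11 - 22 = 22, d_2 = (488 - 22^2)/4 = 4/4 = 1, a_2 = floor((22 + 22)/1) = 44.
  m_3 = 1*44 - 22 = 22, d_3 = (488 - 22^2)/1 = 4/1 = 4: (m_3, d_3) = (m_1, d_1) = (22, 4), so from here the quotients repeat a_1, a_2; the period length is 2.
So sqrt(488) = [22; (11, 44)] with period length k = 2.
k is even, so the fundamental solution of x^2 - 488y^2 = 1 is (p_{k-1}, q_{k-1}) = (p_1, q_1); compute convergents through index 1.
Convergents (p_i = a_i*p_{i-1} + p_{i-2}, q_i = a_i*q_{i-1} + q_{i-2} with p_{-2}=0, p_{-1}=1, q_{-2}=1, q_{-1}=0):
  i=0: a_0=22, p_0 = 22*1 + 0 = 22, q_0 = 22*0 + 1 = 1.
  i=1: a_1=11, p_1 = 11*22 + 1 = 243, q_1 = 11*1 + 0 = 11.
Check: 243^2 - 488*11^2 = 59049 - 59048 = 1, so (x, y) = (243, 11) solves the equation, and by the theorem it is the least positive solution.

(x, y) = (243, 11)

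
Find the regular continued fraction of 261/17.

Run the Euclidean algorithm on 261 and 17; the successive quotients are the partial quotients a_0, a_1, ... (each step inverts the fractional part left over by the previous one):
  261 = 15*17 + 6, so a_0 = 15.
  17 = 2*6 + 5, so a_1 = 2.
  6 = 1*5 + 1, so a_2 = 1.
  5 = 5*1 + 0, so a_3 = 5.
The remainder reaches 0 after 4 divisions, so the expansion has 4 partial quotients, read off in order.

[15; 2, 1, 5]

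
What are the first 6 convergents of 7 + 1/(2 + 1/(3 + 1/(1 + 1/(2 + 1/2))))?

Using the convergent recurrence p_i = a_i*p_{i-1} + p_{i-2}, q_i = a_i*q_{i-1} + q_{i-2} with p_{-2}=0, p_{-1}=1, q_{-2}=1, q_{-1}=0:
  i=0: a_0=7, p_0 = 7*1 + 0 = 7, q_0 = 7*0 + 1 = 1.
  i=1: a_1=2, p_1 = 2*7 + 1 = 15, q_1 = 2*1 + 0 = 2.
  i=2: a_2=3, p_2 = 3*15 + 7 = 52, q_2 = 3*2 + 1 = 7.
  i=3: a_3=1, p_3 = 1*52 + 15 = 67, q_3 = 1*7 + 2 = 9.
  i=4: a_4=2, p_4 = 2*67 + 52 = 186, q_4 = 2*9 + 7 = 25.
  i=5: a_5=2, p_5 = 2*186 + 67 = 439, q_5 = 2*25 + 9 = 59.

7/1, 15/2, 52/7, 67/9, 186/25, 439/59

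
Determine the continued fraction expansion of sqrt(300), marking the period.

[17; (3, 8, 3, 34)]

Write x_i = (sqrt(300) + m_i)/d_i with (m_0, d_0) = (0, 1). a_0 = floor(sqrt(300)) = 17, since 17^2 = 289 <= 300 < 324 = 18^2.
Iterate m_{i+1} = d_i*a_i - m_i, d_{i+1} = (300 - m_{i+1}^2)/d_i, a_{i+1} = floor((a_0 + m_{i+1})/d_{i+1}):
  m_1 = 1*17 - 0 = 17, d_1 = (300 - 17^2)/1 = 11/1 = 11, a_1 = floor((17 + 17)/11) = 3.
  m_2 = 11*3 - 17 = 16, d_2 = (300 - 16^2)/11 = 44/11 = 4, a_2 = floor((17 + 16)/4) = 8.
  m_3 = 4*8 - 16 = 16, d_3 = (300 - 16^2)/4 = 44/4 = 11, a_3 = floor((17 + 16)/11) = 3.
  m_4 = 11*3 - 16 = 17, d_4 = (300 - 17^2)/11 = 11/11 = 1, a_4 = floor((17 + 17)/1) = 34.
  m_5 = 1*34 - 17 = 17, d_5 = (300 - 17^2)/1 = 11/1 = 11: (m_5, d_5) = (m_1, d_1) = (17, 11), so from here the quotients repeat a_1, ..., a_4; the period length is 4.
Hence the expansion of sqrt(300) is a_0 = 17 followed by the repeating block 3, 8, 3, 34 (period 4).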